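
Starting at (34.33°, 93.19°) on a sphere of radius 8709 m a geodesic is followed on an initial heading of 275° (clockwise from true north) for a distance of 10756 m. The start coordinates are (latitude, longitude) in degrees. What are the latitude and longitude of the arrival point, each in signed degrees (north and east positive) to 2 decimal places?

14.70°, 16.68°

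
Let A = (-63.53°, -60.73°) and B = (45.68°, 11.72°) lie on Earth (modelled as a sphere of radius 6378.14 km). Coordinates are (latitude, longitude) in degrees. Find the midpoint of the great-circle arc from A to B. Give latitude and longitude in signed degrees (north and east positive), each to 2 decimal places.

-10.88°, -15.31°

Central angle δ = 2.1490 rad. Interpolating on the sphere with fraction f = 0.5:
P = [sin((1−f)δ)·A + sin(fδ)·B] / sin δ = 1.0501·A + 1.0501·B in Cartesian coordinates,
giving P = (0.9472, -0.2593, -0.1887), i.e. latitude -10.88°, longitude -15.31°.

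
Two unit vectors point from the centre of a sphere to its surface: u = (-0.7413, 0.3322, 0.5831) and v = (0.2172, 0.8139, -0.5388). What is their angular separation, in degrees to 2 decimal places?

u·v = -0.2048; |u| = 0.9999, |v| = 1.0000.
cos θ = (u·v)/(|u||v|) = -0.2048, so θ = 101.82°.

101.82°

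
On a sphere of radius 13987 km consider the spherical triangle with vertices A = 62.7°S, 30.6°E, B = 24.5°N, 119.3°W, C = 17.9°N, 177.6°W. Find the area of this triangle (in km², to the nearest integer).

470289028 km²

Side lengths (central angles): a = 0.9490, b = 2.2886, c = 2.3885 rad; semiperimeter s = 2.8131.
By l'Huilier's theorem, tan(E/4) = √[tan(s/2) tan((s−a)/2) tan((s−b)/2) tan((s−c)/2)], giving spherical excess E = 2.4039 rad.
Area = E·R² = 2.4039 × (13987)² ≈ 470289028 km².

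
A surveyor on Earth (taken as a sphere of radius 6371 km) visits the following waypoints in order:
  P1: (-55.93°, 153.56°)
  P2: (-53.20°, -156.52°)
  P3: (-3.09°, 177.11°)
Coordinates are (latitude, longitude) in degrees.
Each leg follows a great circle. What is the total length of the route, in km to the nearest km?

Leg P1→P2: central angle 0.4963 rad, distance 3161.9 km.
Leg P2→P3: central angle 0.9532 rad, distance 6072.9 km.
Total: 3161.9 + 6072.9 ≈ 9235 km.

9235 km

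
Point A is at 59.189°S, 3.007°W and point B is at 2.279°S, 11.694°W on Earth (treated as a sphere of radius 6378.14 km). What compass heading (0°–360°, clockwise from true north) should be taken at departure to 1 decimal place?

349.7°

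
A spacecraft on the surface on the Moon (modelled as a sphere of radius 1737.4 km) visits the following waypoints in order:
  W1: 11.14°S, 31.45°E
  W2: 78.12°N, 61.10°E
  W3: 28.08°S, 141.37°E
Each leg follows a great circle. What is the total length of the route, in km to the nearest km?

6254 km

Leg W1→W2: central angle 1.5843 rad, distance 2752.6 km.
Leg W2→W3: central angle 2.0152 rad, distance 3501.2 km.
Total: 2752.6 + 3501.2 ≈ 6254 km.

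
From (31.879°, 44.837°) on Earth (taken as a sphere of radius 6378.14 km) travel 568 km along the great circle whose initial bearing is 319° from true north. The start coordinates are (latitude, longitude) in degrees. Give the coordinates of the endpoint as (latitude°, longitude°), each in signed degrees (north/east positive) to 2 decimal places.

Angular distance δ = d/R = 568/6378.14 = 0.08905 rad; initial bearing θ = 5.5676 rad.
sin φ₂ = sin φ₁ cos δ + cos φ₁ sin δ cos θ = (0.5281)(0.9960) + (0.8492)(0.0889)(0.7547) = 0.5830, so φ₂ = 35.66°.
Δλ = atan2(sin θ sin δ cos φ₁, cos δ − sin φ₁ sin φ₂) = atan2(-0.0495, 0.6881) = -4.118°.
λ₂ = 44.837° − 4.118° = 40.72°.

35.66°, 40.72°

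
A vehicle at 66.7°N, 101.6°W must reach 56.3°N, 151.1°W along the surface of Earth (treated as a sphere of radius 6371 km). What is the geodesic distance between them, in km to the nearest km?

2775 km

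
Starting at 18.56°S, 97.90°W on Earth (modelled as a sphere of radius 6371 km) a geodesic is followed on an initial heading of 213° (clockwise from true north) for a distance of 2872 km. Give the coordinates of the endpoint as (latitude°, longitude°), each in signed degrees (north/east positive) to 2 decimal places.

Angular distance δ = d/R = 2872/6371 = 0.45079 rad; initial bearing θ = 3.7176 rad.
sin φ₂ = sin φ₁ cos δ + cos φ₁ sin δ cos θ = (-0.3183)(0.9001) + (0.9480)(0.4357)(-0.8387) = -0.6329, so φ₂ = -39.26°.
Δλ = atan2(sin θ sin δ cos φ₁, cos δ − sin φ₁ sin φ₂) = atan2(-0.2249, 0.6987) = -17.847°.
λ₂ = -97.900° − 17.847° = -115.75°.

-39.26°, -115.75°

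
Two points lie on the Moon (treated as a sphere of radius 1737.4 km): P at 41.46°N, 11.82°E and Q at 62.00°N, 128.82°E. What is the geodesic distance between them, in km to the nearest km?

1967 km

Let φ₁ = 0.7236 rad, φ₂ = 1.0821 rad, and Δλ = 2.0420 rad.
Haversine: a = sin²(Δφ/2) + cos φ₁ cos φ₂ sin²(Δλ/2) = 0.0318 + (0.7494)(0.4695)(0.7270) = 0.28757.
Central angle c = 2·arcsin(√a) = 1.13198 rad.
Distance = R·c = 1737.4 × 1.1320 ≈ 1967 km.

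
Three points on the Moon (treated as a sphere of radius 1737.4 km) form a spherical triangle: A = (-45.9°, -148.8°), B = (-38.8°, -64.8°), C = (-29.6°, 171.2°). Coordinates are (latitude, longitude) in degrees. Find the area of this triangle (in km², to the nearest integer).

285404 km²

Side lengths (central angles): a = 1.6403, b = 0.6125, c = 1.0395 rad; semiperimeter s = 1.6461.
By l'Huilier's theorem, tan(E/4) = √[tan(s/2) tan((s−a)/2) tan((s−b)/2) tan((s−c)/2)], giving spherical excess E = 0.0945 rad.
Area = E·R² = 0.0945 × (1737.4)² ≈ 285404 km².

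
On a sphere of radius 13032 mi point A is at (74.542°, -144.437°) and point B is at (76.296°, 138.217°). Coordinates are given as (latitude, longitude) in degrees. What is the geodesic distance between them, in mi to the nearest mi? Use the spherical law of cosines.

4129 mi

With latitudes φ₁ = 74.542°, φ₂ = 76.296° and longitude difference Δλ = -77.346°:
cos c = sin φ₁ sin φ₂ + cos φ₁ cos φ₂ cos Δλ = (0.9638)(0.9715) + (0.2665)(0.2369)(0.2191) = 0.95022,
so c = arccos(0.95022) = 0.31685 rad.
Distance = R·c = 13032 × 0.3169 ≈ 4129 mi.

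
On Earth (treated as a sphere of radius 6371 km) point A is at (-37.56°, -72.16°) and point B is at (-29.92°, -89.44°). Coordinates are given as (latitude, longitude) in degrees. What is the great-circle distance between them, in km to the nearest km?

1806 km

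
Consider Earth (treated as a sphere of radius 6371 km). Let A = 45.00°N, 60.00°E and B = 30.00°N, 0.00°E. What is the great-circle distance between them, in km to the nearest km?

In radians: φ₁ = 0.7854, φ₂ = 0.5236, Δλ = -60.000° = -1.0472 rad.
cos c = sin φ₁ sin φ₂ + cos φ₁ cos φ₂ cos Δλ = (0.7071)(0.5000) + (0.7071)(0.8660)(0.5000) = 0.65974,
so c = arccos(0.65974) = 0.85032 rad.
Distance = R·c = 6371 × 0.8503 ≈ 5417 km.

5417 km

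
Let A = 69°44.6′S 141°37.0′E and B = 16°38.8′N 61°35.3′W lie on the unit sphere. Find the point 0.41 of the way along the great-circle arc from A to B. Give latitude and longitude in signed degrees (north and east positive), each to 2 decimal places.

Central angle δ = 2.1817 rad. Interpolating on the sphere with fraction f = 0.41:
P = [sin((1−f)δ)·A + sin(fδ)·B] / sin δ = 1.1721·A + 0.9521·B in Cartesian coordinates,
giving P = (0.1159, -0.5504, -0.8268), i.e. latitude -55.77°, longitude -78.10°.

-55.77°, -78.10°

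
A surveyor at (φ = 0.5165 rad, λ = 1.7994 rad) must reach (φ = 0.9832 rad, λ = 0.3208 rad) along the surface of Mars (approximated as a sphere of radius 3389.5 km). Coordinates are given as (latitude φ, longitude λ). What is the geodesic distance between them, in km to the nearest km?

With latitudes φ₁ = 29.593°, φ₂ = 56.333° and longitude difference Δλ = -84.718°:
cos c = sin φ₁ sin φ₂ + cos φ₁ cos φ₂ cos Δλ = (0.4938)(0.8323) + (0.8696)(0.5544)(0.0921) = 0.45539,
so c = arccos(0.45539) = 1.09799 rad.
Distance = R·c = 3389.5 × 1.0980 ≈ 3722 km.

3722 km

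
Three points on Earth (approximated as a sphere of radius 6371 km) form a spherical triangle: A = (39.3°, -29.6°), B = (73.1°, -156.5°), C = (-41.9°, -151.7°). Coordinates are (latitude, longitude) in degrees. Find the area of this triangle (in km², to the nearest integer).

87811800 km²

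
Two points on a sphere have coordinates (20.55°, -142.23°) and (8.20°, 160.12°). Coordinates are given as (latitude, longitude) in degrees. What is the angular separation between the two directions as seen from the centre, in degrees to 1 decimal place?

56.9°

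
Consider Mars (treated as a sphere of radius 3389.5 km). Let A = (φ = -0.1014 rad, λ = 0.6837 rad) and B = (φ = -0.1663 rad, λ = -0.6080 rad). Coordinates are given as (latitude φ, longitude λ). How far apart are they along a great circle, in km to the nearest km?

4337 km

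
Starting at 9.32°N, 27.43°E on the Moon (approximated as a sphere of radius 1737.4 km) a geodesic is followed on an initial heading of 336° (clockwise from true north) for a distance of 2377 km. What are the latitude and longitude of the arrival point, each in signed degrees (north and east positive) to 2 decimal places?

Angular distance δ = d/R = 2377/1737.4 = 1.36814 rad; initial bearing θ = 5.8643 rad.
sin φ₂ = sin φ₁ cos δ + cos φ₁ sin δ cos θ = (0.1619)(0.2013) + (0.9868)(0.9795)(0.9135) = 0.9156, so φ₂ = 66.30°.
Δλ = atan2(sin θ sin δ cos φ₁, cos δ − sin φ₁ sin φ₂) = atan2(-0.3932, 0.0530) = -82.324°.
λ₂ = 27.430° − 82.324° = -54.89°.

66.30°, -54.89°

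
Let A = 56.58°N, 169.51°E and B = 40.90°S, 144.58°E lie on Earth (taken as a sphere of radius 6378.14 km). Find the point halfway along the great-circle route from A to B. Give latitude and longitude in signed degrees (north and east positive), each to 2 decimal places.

8.02°, 155.06°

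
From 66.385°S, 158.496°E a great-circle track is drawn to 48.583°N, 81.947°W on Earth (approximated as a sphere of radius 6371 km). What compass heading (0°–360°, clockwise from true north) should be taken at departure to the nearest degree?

With φ₁ = -1.1586, φ₂ = 0.8479, Δλ = 2.0867 rad, the forward-azimuth formula gives
θ = atan2( sin Δλ cos φ₂ , cos φ₁ sin φ₂ − sin φ₁ cos φ₂ cos Δλ ) = atan2(0.5754, 0.0014) = 89.86°.
So the initial bearing is 90°.

90°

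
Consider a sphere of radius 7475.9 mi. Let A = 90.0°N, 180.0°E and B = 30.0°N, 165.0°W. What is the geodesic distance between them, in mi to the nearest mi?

7829 mi

In radians: φ₁ = 1.5708, φ₂ = 0.5236, Δλ = 15.000° = 0.2618 rad.
cos c = sin φ₁ sin φ₂ + cos φ₁ cos φ₂ cos Δλ = (1.0000)(0.5000) + (0.0000)(0.8660)(0.9659) = 0.50000,
so c = arccos(0.50000) = 1.04720 rad.
Distance = R·c = 7475.9 × 1.0472 ≈ 7829 mi.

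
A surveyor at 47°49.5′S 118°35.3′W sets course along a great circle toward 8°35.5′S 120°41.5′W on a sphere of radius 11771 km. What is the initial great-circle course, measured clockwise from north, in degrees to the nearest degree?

Δλ = -2.103° = -0.0367 rad.
y = sin Δλ · cos φ₂ = (-0.0367)(0.9888) = -0.0363
x = cos φ₁ sin φ₂ − sin φ₁ cos φ₂ cos Δλ = (0.6714)(-0.1494) − (-0.7411)(0.9888)(0.9993) = 0.6320
θ = atan2(y, x) = -3.29°; adding 360° gives 357°.

357°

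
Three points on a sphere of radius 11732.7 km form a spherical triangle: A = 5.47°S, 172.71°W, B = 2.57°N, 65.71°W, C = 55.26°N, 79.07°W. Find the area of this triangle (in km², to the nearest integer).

158806153 km²

Side lengths (central angles): a = 0.9388, b = 1.6854, c = 1.8703 rad; semiperimeter s = 2.2473.
By l'Huilier's theorem, tan(E/4) = √[tan(s/2) tan((s−a)/2) tan((s−b)/2) tan((s−c)/2)], giving spherical excess E = 1.1536 rad.
Area = E·R² = 1.1536 × (11732.7)² ≈ 158806153 km².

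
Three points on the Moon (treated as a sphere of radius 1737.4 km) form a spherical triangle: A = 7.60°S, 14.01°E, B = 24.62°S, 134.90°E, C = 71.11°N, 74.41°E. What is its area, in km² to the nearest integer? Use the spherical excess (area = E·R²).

7045806 km²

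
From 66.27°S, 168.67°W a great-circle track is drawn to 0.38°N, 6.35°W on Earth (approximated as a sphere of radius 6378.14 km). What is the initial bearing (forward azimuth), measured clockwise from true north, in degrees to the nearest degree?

161°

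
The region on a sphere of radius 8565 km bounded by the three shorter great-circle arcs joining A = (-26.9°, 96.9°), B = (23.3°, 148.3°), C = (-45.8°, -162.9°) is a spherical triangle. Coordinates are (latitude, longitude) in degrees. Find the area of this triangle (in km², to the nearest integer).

Side lengths (central angles): a = 1.4322, b = 1.3549, c = 1.2323 rad; semiperimeter s = 2.0097.
By l'Huilier's theorem, tan(E/4) = √[tan(s/2) tan((s−a)/2) tan((s−b)/2) tan((s−c)/2)], giving spherical excess E = 0.9988 rad.
Area = E·R² = 0.9988 × (8565)² ≈ 73270298 km².

73270298 km²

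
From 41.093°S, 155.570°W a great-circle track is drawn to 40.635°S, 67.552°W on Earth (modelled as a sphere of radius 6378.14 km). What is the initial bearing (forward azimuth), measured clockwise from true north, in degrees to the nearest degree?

Δλ = 88.018° = 1.5362 rad.
y = sin Δλ · cos φ₂ = (0.9994)(0.7589) = 0.7584
x = cos φ₁ sin φ₂ − sin φ₁ cos φ₂ cos Δλ = (0.7536)(-0.6512) − (-0.6573)(0.7589)(0.0346) = -0.4736
θ = atan2(y, x) = 121.98°, so the bearing is 122°.

122°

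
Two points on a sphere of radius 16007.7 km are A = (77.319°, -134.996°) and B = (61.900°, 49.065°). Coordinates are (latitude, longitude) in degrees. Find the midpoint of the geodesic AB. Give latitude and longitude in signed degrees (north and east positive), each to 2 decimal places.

The central angle between A and B is δ = 0.7114 rad.
With f = 0.5, the slerp weights are sin((1−f)δ)/sin δ = 0.5334 and sin(fδ)/sin δ = 0.5334.
Weighted sum of the unit vectors: (0.5334)·(-0.1552,-0.1552,0.9756) + (0.5334)·(0.3086,0.3558,0.8821) = (0.0818, 0.1070, 0.9909).
Converting back: φ = atan2(z, √(x²+y²)) = 82.26°, λ = atan2(y, x) = 52.59°.

82.26°, 52.59°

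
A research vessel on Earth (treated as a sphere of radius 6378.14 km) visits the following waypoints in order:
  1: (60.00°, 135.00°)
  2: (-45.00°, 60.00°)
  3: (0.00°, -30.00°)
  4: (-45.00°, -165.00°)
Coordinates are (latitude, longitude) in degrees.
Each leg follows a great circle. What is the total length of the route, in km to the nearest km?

Leg 1→2: central angle 2.1187 rad, distance 13513.1 km.
Leg 2→3: central angle 1.5708 rad, distance 10018.8 km.
Leg 3→4: central angle 2.0944 rad, distance 13358.3 km.
Total: 13513.1 + 10018.8 + 13358.3 ≈ 36890 km.

36890 km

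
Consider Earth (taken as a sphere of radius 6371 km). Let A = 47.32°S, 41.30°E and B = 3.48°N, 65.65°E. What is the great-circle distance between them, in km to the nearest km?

6129 km

In radians: φ₁ = -0.8259, φ₂ = 0.0607, Δλ = 24.350° = 0.4250 rad.
cos c = sin φ₁ sin φ₂ + cos φ₁ cos φ₂ cos Δλ = (-0.7352)(0.0607) + (0.6779)(0.9982)(0.9110) = 0.57184,
so c = arccos(0.57184) = 0.96205 rad.
Distance = R·c = 6371 × 0.9621 ≈ 6129 km.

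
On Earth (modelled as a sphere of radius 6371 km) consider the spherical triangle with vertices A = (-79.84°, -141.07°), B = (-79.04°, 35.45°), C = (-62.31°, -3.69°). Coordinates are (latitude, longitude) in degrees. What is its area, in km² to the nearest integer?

2371242 km²

Side lengths (central angles): a = 0.3544, b = 0.6245, c = 0.3684 rad; semiperimeter s = 0.6737.
By l'Huilier's theorem, tan(E/4) = √[tan(s/2) tan((s−a)/2) tan((s−b)/2) tan((s−c)/2)], giving spherical excess E = 0.0584 rad.
Area = E·R² = 0.0584 × (6371)² ≈ 2371242 km².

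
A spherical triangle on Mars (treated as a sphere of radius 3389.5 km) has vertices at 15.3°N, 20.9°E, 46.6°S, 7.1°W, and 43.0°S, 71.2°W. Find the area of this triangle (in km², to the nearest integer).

Side lengths (central angles): a = 0.7741, b = 1.7781, c = 1.1664 rad; semiperimeter s = 1.8593.
By l'Huilier's theorem, tan(E/4) = √[tan(s/2) tan((s−a)/2) tan((s−b)/2) tan((s−c)/2)], giving spherical excess E = 0.4338 rad.
Area = E·R² = 0.4338 × (3389.5)² ≈ 4983930 km².

4983930 km²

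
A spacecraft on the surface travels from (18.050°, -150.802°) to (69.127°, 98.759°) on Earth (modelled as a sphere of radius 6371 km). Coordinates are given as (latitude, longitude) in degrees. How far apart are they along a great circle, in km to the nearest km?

Let φ₁ = 0.3150 rad, φ₂ = 1.2065 rad, and Δλ = -1.9275 rad.
Haversine: a = sin²(Δφ/2) + cos φ₁ cos φ₂ sin²(Δλ/2) = 0.1859 + (0.9508)(0.3563)(0.6746) = 0.41439.
Central angle c = 2·arcsin(√a) = 1.39874 rad.
Distance = R·c = 6371 × 1.3987 ≈ 8911 km.

8911 km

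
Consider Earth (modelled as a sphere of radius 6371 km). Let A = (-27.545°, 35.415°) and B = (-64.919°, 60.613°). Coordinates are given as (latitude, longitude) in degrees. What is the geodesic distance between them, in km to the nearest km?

4518 km

With latitudes φ₁ = -27.545°, φ₂ = -64.919° and longitude difference Δλ = 25.198°:
Haversine: a = sin²(Δφ/2) + cos φ₁ cos φ₂ sin²(Δλ/2) = 0.1027 + (0.8866)(0.4239)(0.0476) = 0.12054.
Central angle c = 2·arcsin(√a) = 0.70914 rad.
Distance = R·c = 6371 × 0.7091 ≈ 4518 km.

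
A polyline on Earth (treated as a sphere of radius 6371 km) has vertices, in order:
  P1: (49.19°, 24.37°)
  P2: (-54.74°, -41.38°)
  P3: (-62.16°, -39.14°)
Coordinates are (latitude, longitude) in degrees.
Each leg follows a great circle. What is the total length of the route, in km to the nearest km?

Leg P1→P2: central angle 2.0522 rad, distance 13074.9 km.
Leg P2→P3: central angle 0.1311 rad, distance 835.2 km.
Total: 13074.9 + 835.2 ≈ 13910 km.

13910 km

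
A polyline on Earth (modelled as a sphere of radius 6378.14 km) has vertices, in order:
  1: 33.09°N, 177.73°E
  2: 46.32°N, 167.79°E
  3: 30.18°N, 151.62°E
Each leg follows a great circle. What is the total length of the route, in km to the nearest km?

3975 km

Leg 1→2: central angle 0.2662 rad, distance 1698.0 km.
Leg 2→3: central angle 0.3569 rad, distance 2276.7 km.
Total: 1698.0 + 2276.7 ≈ 3975 km.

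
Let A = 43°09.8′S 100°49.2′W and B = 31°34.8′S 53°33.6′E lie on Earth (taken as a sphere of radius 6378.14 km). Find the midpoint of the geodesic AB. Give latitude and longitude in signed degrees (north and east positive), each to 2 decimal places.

The central angle between A and B is δ = 1.7742 rad.
With f = 0.5, the slerp weights are sin((1−f)δ)/sin δ = 0.7916 and sin(fδ)/sin δ = 0.7916.
Weighted sum of the unit vectors: (0.7916)·(-0.1369,-0.7164,-0.6841) + (0.7916)·(0.5060,0.6853,-0.5237) = (0.2922, -0.0246, -0.9561).
Converting back: φ = atan2(z, √(x²+y²)) = -72.95°, λ = atan2(y, x) = -4.82°.

-72.95°, -4.82°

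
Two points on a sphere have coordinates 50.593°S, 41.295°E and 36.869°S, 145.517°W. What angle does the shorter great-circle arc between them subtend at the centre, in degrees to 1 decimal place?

92.3°

Let φ₁ = -0.8830 rad, φ₂ = -0.6435 rad, and Δλ = 3.0227 rad.
Haversine: a = sin²(Δφ/2) + cos φ₁ cos φ₂ sin²(Δλ/2) = 0.0143 + (0.6348)(0.8000)(0.9965) = 0.52035.
Central angle c = 2·arcsin(√a) = 1.61150 rad.
So the angular separation is 92.3°.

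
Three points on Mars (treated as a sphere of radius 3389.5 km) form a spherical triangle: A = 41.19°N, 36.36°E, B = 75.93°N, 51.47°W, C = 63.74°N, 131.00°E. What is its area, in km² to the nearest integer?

3746551 km²

Side lengths (central angles): a = 0.7037, b = 0.9720, c = 0.8688 rad; semiperimeter s = 1.2723.
By l'Huilier's theorem, tan(E/4) = √[tan(s/2) tan((s−a)/2) tan((s−b)/2) tan((s−c)/2)], giving spherical excess E = 0.3261 rad.
Area = E·R² = 0.3261 × (3389.5)² ≈ 3746551 km².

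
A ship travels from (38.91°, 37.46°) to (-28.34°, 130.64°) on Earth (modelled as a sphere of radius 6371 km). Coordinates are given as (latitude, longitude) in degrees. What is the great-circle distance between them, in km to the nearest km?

12192 km

With latitudes φ₁ = 38.910°, φ₂ = -28.340° and longitude difference Δλ = 93.180°:
cos c = sin φ₁ sin φ₂ + cos φ₁ cos φ₂ cos Δλ = (0.6281)(-0.4747) + (0.7781)(0.8801)(-0.0555) = -0.33615,
so c = arccos(-0.33615) = 1.91362 rad.
Distance = R·c = 6371 × 1.9136 ≈ 12192 km.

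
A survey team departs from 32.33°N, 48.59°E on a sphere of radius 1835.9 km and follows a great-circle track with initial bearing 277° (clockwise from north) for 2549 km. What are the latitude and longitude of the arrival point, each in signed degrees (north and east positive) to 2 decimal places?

Angular distance δ = d/R = 2549/1835.9 = 1.38842 rad; initial bearing θ = 4.8346 rad.
sin φ₂ = sin φ₁ cos δ + cos φ₁ sin δ cos θ = (0.5348)(0.1814) + (0.8450)(0.9834)(0.1219) = 0.1983, so φ₂ = 11.44°.
Δλ = atan2(sin θ sin δ cos φ₁, cos δ − sin φ₁ sin φ₂) = atan2(-0.8248, 0.0753) = -84.781°.
λ₂ = 48.590° − 84.781° = -36.19°.

11.44°, -36.19°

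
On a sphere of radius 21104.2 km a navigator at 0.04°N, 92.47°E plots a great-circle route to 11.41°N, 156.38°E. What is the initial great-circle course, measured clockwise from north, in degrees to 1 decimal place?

77.4°

Δλ = 63.910° = 1.1154 rad.
y = sin Δλ · cos φ₂ = (0.8981)(0.9802) = 0.8804
x = cos φ₁ sin φ₂ − sin φ₁ cos φ₂ cos Δλ = (1.0000)(0.1978) − (0.0007)(0.9802)(0.4398) = 0.1975
θ = atan2(y, x) = 77.35°, so the bearing is 77.4°.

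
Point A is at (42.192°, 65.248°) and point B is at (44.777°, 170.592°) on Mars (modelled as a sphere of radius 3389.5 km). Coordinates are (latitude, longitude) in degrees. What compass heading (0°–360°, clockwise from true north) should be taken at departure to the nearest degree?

Δλ = 105.344° = 1.8386 rad.
y = sin Δλ · cos φ₂ = (0.9644)(0.7099) = 0.6846
x = cos φ₁ sin φ₂ − sin φ₁ cos φ₂ cos Δλ = (0.7409)(0.7043) − (0.6716)(0.7099)(-0.2646) = 0.6480
θ = atan2(y, x) = 46.57°, so the bearing is 47°.

47°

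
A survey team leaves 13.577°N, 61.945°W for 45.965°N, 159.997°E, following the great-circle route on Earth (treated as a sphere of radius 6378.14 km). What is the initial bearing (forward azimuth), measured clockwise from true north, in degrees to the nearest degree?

330°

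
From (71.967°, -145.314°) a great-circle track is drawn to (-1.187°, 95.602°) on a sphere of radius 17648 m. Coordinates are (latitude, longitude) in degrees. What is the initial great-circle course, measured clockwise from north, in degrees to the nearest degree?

298°

Δλ = -119.084° = -2.0784 rad.
y = sin Δλ · cos φ₂ = (-0.8739)(0.9998) = -0.8737
x = cos φ₁ sin φ₂ − sin φ₁ cos φ₂ cos Δλ = (0.3096)(-0.0207) − (0.9509)(0.9998)(-0.4861) = 0.4557
θ = atan2(y, x) = -62.46°; adding 360° gives 298°.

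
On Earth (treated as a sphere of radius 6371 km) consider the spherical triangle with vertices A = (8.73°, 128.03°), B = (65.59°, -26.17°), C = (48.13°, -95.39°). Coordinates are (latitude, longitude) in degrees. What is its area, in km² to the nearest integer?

Side lengths (central angles): a = 0.6826, b = 1.9457, c = 1.8024 rad; semiperimeter s = 2.2153.
By l'Huilier's theorem, tan(E/4) = √[tan(s/2) tan((s−a)/2) tan((s−b)/2) tan((s−c)/2)], giving spherical excess E = 0.9196 rad.
Area = E·R² = 0.9196 × (6371)² ≈ 37324912 km².

37324912 km²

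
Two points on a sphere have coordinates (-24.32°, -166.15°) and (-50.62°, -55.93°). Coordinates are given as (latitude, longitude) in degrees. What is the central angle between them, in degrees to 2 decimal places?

Let φ₁ = -0.4245 rad, φ₂ = -0.8835 rad, and Δλ = 1.9237 rad.
cos c = sin φ₁ sin φ₂ + cos φ₁ cos φ₂ cos Δλ = (-0.4118)(-0.7730) + (0.9113)(0.6345)(-0.3456) = 0.11850,
so c = arccos(0.11850) = 1.45202 rad.
So the angular separation is 83.19°.

83.19°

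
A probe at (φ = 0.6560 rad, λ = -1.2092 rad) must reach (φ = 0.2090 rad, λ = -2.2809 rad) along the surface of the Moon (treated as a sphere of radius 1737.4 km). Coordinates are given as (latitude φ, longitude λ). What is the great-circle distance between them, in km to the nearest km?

With latitudes φ₁ = 37.586°, φ₂ = 11.975° and longitude difference Δλ = -61.404°:
cos c = sin φ₁ sin φ₂ + cos φ₁ cos φ₂ cos Δλ = (0.6100)(0.2075) + (0.7924)(0.9782)(0.4786) = 0.49759,
so c = arccos(0.49759) = 1.04998 rad.
Distance = R·c = 1737.4 × 1.0500 ≈ 1824 km.

1824 km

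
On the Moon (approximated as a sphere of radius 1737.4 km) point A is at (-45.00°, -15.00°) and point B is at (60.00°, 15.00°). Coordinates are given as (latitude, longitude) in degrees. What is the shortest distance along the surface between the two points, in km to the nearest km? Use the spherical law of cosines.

3270 km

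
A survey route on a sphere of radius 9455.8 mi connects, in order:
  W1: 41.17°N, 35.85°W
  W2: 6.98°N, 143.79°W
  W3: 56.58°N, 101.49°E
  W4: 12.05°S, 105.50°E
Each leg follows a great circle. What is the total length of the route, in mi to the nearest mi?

Leg W1→W2: central angle 1.7215 rad, distance 16278.3 mi.
Leg W2→W3: central angle 1.6983 rad, distance 16059.1 mi.
Leg W3→W4: central angle 1.1992 rad, distance 11339.7 mi.
Total: 16278.3 + 16059.1 + 11339.7 ≈ 43677 mi.

43677 mi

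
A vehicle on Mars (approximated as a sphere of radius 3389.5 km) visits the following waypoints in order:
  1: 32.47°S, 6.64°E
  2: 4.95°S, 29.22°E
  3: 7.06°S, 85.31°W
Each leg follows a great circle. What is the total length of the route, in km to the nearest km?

Leg 1→2: central angle 0.6051 rad, distance 2051.1 km.
Leg 2→3: central angle 1.9822 rad, distance 6718.6 km.
Total: 2051.1 + 6718.6 ≈ 8770 km.

8770 km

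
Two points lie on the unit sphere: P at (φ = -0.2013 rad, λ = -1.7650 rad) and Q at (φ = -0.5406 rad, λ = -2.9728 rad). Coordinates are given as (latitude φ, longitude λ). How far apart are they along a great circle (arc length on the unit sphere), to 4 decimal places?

1.1580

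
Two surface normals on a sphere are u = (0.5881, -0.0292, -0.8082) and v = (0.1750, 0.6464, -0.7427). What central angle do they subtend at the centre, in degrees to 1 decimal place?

u·v = 0.6843; |u| = 1.0000, |v| = 1.0000.
cos θ = (u·v)/(|u||v|) = 0.6843, so θ = 46.8°.

46.8°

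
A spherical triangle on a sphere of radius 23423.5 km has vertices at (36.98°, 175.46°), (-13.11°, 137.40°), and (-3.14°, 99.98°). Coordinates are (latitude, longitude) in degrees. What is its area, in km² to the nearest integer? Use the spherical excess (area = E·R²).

224740407 km²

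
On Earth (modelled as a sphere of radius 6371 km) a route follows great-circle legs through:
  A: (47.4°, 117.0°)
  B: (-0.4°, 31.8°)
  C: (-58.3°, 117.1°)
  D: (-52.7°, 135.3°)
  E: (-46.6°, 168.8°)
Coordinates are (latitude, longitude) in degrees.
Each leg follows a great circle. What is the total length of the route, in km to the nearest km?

Leg A→B: central angle 1.5193 rad, distance 9679.3 km.
Leg B→C: central angle 1.5218 rad, distance 9695.3 km.
Leg C→D: central angle 0.2038 rad, distance 1298.6 km.
Leg D→E: central angle 0.3893 rad, distance 2480.3 km.
Total: 9679.3 + 9695.3 + 1298.6 + 2480.3 ≈ 23153 km.

23153 km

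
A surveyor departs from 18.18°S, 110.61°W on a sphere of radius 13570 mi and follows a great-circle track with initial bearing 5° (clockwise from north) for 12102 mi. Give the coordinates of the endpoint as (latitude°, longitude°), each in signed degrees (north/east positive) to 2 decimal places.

Angular distance δ = d/R = 12102/13570 = 0.89182 rad; initial bearing θ = 0.0873 rad.
sin φ₂ = sin φ₁ cos δ + cos φ₁ sin δ cos θ = (-0.3120)(0.6280) + (0.9501)(0.7782)(0.9962) = 0.5406, so φ₂ = 32.73°.
Δλ = atan2(sin θ sin δ cos φ₁, cos δ − sin φ₁ sin φ₂) = atan2(0.0644, 0.7967) = 4.624°.
λ₂ = -110.610° + 4.624° = -105.99°.

32.73°, -105.99°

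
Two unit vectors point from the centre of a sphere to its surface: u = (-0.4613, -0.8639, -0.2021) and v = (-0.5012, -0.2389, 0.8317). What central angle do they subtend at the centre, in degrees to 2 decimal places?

74.37°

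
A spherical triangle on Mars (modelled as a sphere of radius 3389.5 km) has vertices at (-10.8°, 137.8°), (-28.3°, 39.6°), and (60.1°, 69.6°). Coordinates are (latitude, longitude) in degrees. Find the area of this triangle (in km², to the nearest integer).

18572990 km²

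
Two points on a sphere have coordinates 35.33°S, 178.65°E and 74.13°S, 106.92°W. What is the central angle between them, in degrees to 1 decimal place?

52.0°

Let φ₁ = -0.6166 rad, φ₂ = -1.2938 rad, and Δλ = 1.2990 rad.
cos c = sin φ₁ sin φ₂ + cos φ₁ cos φ₂ cos Δλ = (-0.5783)(-0.9619) + (0.8158)(0.2735)(0.2684) = 0.61613,
so c = arccos(0.61613) = 0.90698 rad.
So the angular separation is 52.0°.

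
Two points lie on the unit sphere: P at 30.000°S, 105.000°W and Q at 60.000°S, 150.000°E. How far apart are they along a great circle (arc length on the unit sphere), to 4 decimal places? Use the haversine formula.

In radians: φ₁ = -0.5236, φ₂ = -1.0472, Δλ = -105.000° = -1.8326 rad.
Haversine: a = sin²(Δφ/2) + cos φ₁ cos φ₂ sin²(Δλ/2) = 0.0670 + (0.8660)(0.5000)(0.6294) = 0.33953.
Central angle c = 2·arcsin(√a) = 1.24407 rad.
On the unit sphere the arc length equals the central angle: 1.2441.

1.2441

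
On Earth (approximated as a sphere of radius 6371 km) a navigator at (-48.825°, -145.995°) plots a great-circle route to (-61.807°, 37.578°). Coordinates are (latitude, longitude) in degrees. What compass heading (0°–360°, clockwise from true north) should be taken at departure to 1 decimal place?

181.8°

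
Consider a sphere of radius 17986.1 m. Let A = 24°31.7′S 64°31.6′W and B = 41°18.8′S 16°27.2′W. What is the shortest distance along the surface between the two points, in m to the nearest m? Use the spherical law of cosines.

In radians: φ₁ = -0.4281, φ₂ = -0.7211, Δλ = 48.073° = 0.8390 rad.
cos c = sin φ₁ sin φ₂ + cos φ₁ cos φ₂ cos Δλ = (-0.4151)(-0.6602) + (0.9098)(0.7511)(0.6682) = 0.73065,
so c = arccos(0.73065) = 0.75152 rad.
Distance = R·c = 17986.1 × 0.7515 ≈ 13517 m.

13517 m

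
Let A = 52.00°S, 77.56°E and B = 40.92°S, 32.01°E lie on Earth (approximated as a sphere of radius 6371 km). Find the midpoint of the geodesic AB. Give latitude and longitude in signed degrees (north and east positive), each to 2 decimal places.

-48.75°, 52.33°

Central angle δ = 0.5699 rad. Interpolating on the sphere with fraction f = 0.5:
P = [sin((1−f)δ)·A + sin(fδ)·B] / sin δ = 0.5210·A + 0.5210·B in Cartesian coordinates,
giving P = (0.4029, 0.5219, -0.7518), i.e. latitude -48.75°, longitude 52.33°.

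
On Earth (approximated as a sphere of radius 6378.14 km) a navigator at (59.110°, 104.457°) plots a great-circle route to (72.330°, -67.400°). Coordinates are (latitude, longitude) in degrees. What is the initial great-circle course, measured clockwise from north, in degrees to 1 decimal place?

356.7°

With φ₁ = 1.0317, φ₂ = 1.2624, Δλ = -2.9995 rad, the forward-azimuth formula gives
θ = atan2( sin Δλ cos φ₂ , cos φ₁ sin φ₂ − sin φ₁ cos φ₂ cos Δλ ) = atan2(-0.0430, 0.7470) = -3.29°.
Adding 360° brings this into [0°, 360°): 356.7°.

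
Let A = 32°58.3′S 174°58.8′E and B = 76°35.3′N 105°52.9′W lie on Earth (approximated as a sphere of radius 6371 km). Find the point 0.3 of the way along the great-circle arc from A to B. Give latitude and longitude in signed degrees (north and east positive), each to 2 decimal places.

1.90°, -176.20°

Central angle δ = 2.0860 rad. Interpolating on the sphere with fraction f = 0.3:
P = [sin((1−f)δ)·A + sin(fδ)·B] / sin δ = 1.1422·A + 0.6731·B in Cartesian coordinates,
giving P = (-0.9972, -0.0663, 0.0332), i.e. latitude 1.90°, longitude -176.20°.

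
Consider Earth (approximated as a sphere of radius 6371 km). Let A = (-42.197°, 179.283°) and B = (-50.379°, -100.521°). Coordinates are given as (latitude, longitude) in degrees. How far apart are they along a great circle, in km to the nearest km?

5925 km

Let φ₁ = -0.7365 rad, φ₂ = -0.8793 rad, and Δλ = 1.3997 rad.
Haversine: a = sin²(Δφ/2) + cos φ₁ cos φ₂ sin²(Δλ/2) = 0.0051 + (0.7408)(0.6377)(0.4149) = 0.20109.
Central angle c = 2·arcsin(√a) = 0.93001 rad.
Distance = R·c = 6371 × 0.9300 ≈ 5925 km.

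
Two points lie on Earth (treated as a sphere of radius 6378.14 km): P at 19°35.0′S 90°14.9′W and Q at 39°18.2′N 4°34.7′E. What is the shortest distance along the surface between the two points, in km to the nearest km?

In radians: φ₁ = -0.3418, φ₂ = 0.6860, Δλ = 94.827° = 1.6550 rad.
cos c = sin φ₁ sin φ₂ + cos φ₁ cos φ₂ cos Δλ = (-0.3352)(0.6334) + (0.9422)(0.7738)(-0.0841) = -0.27365,
so c = arccos(-0.27365) = 1.84799 rad.
Distance = R·c = 6378.14 × 1.8480 ≈ 11787 km.

11787 km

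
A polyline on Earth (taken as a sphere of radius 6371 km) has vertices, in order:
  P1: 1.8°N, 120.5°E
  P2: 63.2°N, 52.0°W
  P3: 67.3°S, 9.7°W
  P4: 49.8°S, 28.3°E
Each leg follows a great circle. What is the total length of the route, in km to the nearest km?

30521 km

Leg P1→P2: central angle 2.0029 rad, distance 12760.3 km.
Leg P2→P3: central angle 2.3389 rad, distance 14900.9 km.
Leg P3→P4: central angle 0.4489 rad, distance 2860.1 km.
Total: 12760.3 + 14900.9 + 2860.1 ≈ 30521 km.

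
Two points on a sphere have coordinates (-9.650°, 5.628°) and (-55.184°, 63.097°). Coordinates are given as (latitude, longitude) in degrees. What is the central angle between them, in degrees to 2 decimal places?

63.88°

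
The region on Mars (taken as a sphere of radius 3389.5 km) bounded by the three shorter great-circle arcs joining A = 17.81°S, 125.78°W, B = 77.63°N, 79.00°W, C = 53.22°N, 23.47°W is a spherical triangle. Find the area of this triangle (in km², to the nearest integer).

Side lengths (central angles): a = 0.5454, b = 1.9461, c = 1.7306 rad; semiperimeter s = 2.1110.
By l'Huilier's theorem, tan(E/4) = √[tan(s/2) tan((s−a)/2) tan((s−b)/2) tan((s−c)/2)], giving spherical excess E = 0.6627 rad.
Area = E·R² = 0.6627 × (3389.5)² ≈ 7613194 km².

7613194 km²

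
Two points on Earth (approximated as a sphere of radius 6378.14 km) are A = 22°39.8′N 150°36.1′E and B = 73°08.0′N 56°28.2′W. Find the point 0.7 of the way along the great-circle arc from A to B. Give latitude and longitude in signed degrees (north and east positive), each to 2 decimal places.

78.27°, -175.76°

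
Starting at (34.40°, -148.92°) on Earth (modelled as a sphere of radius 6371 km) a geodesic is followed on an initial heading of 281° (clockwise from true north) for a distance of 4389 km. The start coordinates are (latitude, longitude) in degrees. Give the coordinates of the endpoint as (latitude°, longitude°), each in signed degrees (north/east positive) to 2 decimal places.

32.43°, 163.41°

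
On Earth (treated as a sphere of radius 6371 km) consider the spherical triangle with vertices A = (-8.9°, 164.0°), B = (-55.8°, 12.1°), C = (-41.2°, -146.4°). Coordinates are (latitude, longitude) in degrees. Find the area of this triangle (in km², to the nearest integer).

36588010 km²

Side lengths (central angles): a = 1.4189, b = 0.9475, c = 1.9411 rad; semiperimeter s = 2.1538.
By l'Huilier's theorem, tan(E/4) = √[tan(s/2) tan((s−a)/2) tan((s−b)/2) tan((s−c)/2)], giving spherical excess E = 0.9014 rad.
Area = E·R² = 0.9014 × (6371)² ≈ 36588010 km².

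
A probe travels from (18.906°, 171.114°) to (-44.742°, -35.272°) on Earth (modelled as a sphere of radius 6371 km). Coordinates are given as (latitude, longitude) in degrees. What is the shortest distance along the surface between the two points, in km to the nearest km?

16246 km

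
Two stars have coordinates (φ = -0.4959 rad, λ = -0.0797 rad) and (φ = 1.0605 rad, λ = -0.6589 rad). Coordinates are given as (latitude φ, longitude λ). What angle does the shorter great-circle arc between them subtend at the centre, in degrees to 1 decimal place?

93.2°

With latitudes φ₁ = -28.413°, φ₂ = 60.762° and longitude difference Δλ = -33.186°:
cos c = sin φ₁ sin φ₂ + cos φ₁ cos φ₂ cos Δλ = (-0.4758)(0.8726) + (0.8795)(0.4884)(0.8369) = -0.05567,
so c = arccos(-0.05567) = 1.62650 rad.
So the angular separation is 93.2°.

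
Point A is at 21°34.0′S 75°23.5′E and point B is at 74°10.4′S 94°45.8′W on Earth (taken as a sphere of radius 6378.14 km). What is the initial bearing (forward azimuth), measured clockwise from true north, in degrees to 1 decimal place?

182.7°

With φ₁ = -0.3764, φ₂ = -1.2946, Δλ = -2.9698 rad, the forward-azimuth formula gives
θ = atan2( sin Δλ cos φ₂ , cos φ₁ sin φ₂ − sin φ₁ cos φ₂ cos Δλ ) = atan2(-0.0466, -0.9935) = -177.31°.
Adding 360° brings this into [0°, 360°): 182.7°.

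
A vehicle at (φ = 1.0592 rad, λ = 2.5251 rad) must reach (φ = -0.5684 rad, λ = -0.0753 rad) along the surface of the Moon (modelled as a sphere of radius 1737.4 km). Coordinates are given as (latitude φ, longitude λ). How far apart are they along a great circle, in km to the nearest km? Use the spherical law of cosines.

Let φ₁ = 1.0592 rad, φ₂ = -0.5684 rad, and Δλ = -2.6004 rad.
cos c = sin φ₁ sin φ₂ + cos φ₁ cos φ₂ cos Δλ = (0.8720)(-0.5383) + (0.4896)(0.8428)(-0.8571) = -0.82299,
so c = arccos(-0.82299) = 2.53746 rad.
Distance = R·c = 1737.4 × 2.5375 ≈ 4409 km.

4409 km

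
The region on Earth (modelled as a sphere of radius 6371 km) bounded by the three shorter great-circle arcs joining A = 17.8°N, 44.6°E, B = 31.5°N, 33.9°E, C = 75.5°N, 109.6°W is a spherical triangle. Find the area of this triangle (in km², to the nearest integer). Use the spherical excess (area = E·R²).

Side lengths (central angles): a = 1.2300, b = 1.4894, c = 0.2928 rad; semiperimeter s = 1.5061.
By l'Huilier's theorem, tan(E/4) = √[tan(s/2) tan((s−a)/2) tan((s−b)/2) tan((s−c)/2)], giving spherical excess E = 0.1099 rad.
Area = E·R² = 0.1099 × (6371)² ≈ 4460990 km².

4460990 km²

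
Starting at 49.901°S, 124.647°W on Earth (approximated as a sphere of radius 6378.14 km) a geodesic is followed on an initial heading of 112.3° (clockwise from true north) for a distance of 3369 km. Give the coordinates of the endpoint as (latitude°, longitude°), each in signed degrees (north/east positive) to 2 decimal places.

-51.62°, -75.97°

Angular distance δ = d/R = 3369/6378.14 = 0.52821 rad; initial bearing θ = 1.9600 rad.
sin φ₂ = sin φ₁ cos δ + cos φ₁ sin δ cos θ = (-0.7649)(0.8637) + (0.6441)(0.5040)(-0.3795) = -0.7839, so φ₂ = -51.62°.
Δλ = atan2(sin θ sin δ cos φ₁, cos δ − sin φ₁ sin φ₂) = atan2(0.3003, 0.2641) = 48.673°.
λ₂ = -124.647° + 48.673° = -75.97°.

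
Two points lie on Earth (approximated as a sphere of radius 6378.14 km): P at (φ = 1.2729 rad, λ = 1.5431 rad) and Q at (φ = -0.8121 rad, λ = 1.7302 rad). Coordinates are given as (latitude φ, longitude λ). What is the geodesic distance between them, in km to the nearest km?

In radians: φ₁ = 1.2729, φ₂ = -0.8121, Δλ = 10.720° = 0.1871 rad.
cos c = sin φ₁ sin φ₂ + cos φ₁ cos φ₂ cos Δλ = (0.9560)(-0.7257) + (0.2935)(0.6880)(0.9825) = -0.49537,
so c = arccos(-0.49537) = 2.08905 rad.
Distance = R·c = 6378.14 × 2.0891 ≈ 13324 km.

13324 km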